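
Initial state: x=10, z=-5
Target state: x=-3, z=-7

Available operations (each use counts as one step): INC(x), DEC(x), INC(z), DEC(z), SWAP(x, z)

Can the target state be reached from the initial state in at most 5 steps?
No

The target state cannot be reached within 5 steps.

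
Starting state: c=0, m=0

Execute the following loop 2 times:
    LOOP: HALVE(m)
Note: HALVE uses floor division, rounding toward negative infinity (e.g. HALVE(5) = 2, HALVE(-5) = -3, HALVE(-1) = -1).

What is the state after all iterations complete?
c=0, m=0

Iteration trace:
Start: c=0, m=0
After iteration 1: c=0, m=0
After iteration 2: c=0, m=0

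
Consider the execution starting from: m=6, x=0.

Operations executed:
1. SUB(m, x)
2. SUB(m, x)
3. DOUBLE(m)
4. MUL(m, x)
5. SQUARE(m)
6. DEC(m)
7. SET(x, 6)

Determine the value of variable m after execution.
m = -1

Tracing execution:
Step 1: SUB(m, x) → m = 6
Step 2: SUB(m, x) → m = 6
Step 3: DOUBLE(m) → m = 12
Step 4: MUL(m, x) → m = 0
Step 5: SQUARE(m) → m = 0
Step 6: DEC(m) → m = -1
Step 7: SET(x, 6) → m = -1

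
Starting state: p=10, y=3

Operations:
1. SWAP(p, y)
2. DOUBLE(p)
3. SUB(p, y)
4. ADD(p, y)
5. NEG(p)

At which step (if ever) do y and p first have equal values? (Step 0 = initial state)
Never

y and p never become equal during execution.

Comparing values at each step:
Initial: y=3, p=10
After step 1: y=10, p=3
After step 2: y=10, p=6
After step 3: y=10, p=-4
After step 4: y=10, p=6
After step 5: y=10, p=-6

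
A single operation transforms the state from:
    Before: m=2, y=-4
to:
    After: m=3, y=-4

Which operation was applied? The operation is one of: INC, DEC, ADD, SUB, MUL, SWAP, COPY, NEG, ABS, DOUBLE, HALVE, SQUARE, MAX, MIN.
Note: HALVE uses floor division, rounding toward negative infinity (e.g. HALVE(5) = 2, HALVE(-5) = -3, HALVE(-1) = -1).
INC(m)

Analyzing the change:
Before: m=2, y=-4
After: m=3, y=-4
Variable m changed from 2 to 3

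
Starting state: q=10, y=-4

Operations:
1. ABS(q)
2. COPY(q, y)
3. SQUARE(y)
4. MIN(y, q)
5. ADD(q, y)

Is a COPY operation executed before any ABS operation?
No

First COPY: step 2
First ABS: step 1
Since 2 > 1, ABS comes first.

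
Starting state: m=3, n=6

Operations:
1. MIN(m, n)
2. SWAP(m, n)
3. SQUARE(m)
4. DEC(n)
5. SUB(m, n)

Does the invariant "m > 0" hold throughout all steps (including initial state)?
Yes

The invariant holds at every step.

State at each step:
Initial: m=3, n=6
After step 1: m=3, n=6
After step 2: m=6, n=3
After step 3: m=36, n=3
After step 4: m=36, n=2
After step 5: m=34, n=2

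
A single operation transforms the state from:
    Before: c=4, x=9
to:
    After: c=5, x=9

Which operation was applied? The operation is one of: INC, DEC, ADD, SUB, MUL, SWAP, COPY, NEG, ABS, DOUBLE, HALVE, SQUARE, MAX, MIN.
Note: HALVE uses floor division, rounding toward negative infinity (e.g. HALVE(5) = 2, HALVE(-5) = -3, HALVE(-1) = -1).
INC(c)

Analyzing the change:
Before: c=4, x=9
After: c=5, x=9
Variable c changed from 4 to 5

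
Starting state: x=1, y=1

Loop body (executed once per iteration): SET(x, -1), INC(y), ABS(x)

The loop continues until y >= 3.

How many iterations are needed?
2

Tracing iterations:
Initial: x=1, y=1
After iteration 1: x=1, y=2
After iteration 2: x=1, y=3
y >= 3 now holds, so the loop exits after 2 iterations.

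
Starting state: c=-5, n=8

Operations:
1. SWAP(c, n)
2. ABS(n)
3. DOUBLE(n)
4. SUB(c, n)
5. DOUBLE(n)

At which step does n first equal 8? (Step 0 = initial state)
Step 0

Tracing n:
Initial: n = 8 ← first occurrence
After step 1: n = -5
After step 2: n = 5
After step 3: n = 10
After step 4: n = 10
After step 5: n = 20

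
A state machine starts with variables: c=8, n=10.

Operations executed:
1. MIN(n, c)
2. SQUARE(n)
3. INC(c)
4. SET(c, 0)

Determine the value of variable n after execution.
n = 64

Tracing execution:
Step 1: MIN(n, c) → n = 8
Step 2: SQUARE(n) → n = 64
Step 3: INC(c) → n = 64
Step 4: SET(c, 0) → n = 64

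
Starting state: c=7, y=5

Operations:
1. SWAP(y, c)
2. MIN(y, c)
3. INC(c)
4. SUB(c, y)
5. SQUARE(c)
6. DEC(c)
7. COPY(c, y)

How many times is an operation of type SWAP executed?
1

Counting SWAP operations:
Step 1: SWAP(y, c) ← SWAP
Total: 1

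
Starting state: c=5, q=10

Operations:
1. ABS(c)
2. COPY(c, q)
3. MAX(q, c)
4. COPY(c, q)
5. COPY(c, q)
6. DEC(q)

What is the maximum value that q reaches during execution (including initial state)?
10

Values of q at each step:
Initial: q = 10 ← maximum
After step 1: q = 10
After step 2: q = 10
After step 3: q = 10
After step 4: q = 10
After step 5: q = 10
After step 6: q = 9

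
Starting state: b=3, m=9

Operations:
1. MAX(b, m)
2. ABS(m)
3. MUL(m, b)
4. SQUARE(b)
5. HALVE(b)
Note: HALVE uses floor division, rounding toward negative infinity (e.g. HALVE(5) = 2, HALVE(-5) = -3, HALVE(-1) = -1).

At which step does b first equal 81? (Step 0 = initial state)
Step 4

Tracing b:
Initial: b = 3
After step 1: b = 9
After step 2: b = 9
After step 3: b = 9
After step 4: b = 81 ← first occurrence
After step 5: b = 40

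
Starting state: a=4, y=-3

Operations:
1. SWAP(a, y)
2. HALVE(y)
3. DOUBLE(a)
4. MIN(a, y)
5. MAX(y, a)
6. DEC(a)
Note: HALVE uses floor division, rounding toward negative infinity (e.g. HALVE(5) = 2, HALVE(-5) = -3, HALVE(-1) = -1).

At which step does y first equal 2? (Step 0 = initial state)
Step 2

Tracing y:
Initial: y = -3
After step 1: y = 4
After step 2: y = 2 ← first occurrence
After step 3: y = 2
After step 4: y = 2
After step 5: y = 2
After step 6: y = 2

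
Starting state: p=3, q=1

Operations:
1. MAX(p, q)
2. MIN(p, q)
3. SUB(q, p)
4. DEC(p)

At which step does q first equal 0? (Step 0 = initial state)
Step 3

Tracing q:
Initial: q = 1
After step 1: q = 1
After step 2: q = 1
After step 3: q = 0 ← first occurrence
After step 4: q = 0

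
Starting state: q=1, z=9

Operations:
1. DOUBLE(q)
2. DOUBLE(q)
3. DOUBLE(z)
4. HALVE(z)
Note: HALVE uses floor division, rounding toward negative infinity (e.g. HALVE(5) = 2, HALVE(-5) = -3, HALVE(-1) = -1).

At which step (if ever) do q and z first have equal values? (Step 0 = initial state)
Never

q and z never become equal during execution.

Comparing values at each step:
Initial: q=1, z=9
After step 1: q=2, z=9
After step 2: q=4, z=9
After step 3: q=4, z=18
After step 4: q=4, z=9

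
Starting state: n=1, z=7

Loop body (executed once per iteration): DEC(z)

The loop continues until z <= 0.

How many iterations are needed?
7

Tracing iterations:
Initial: n=1, z=7
After iteration 1: n=1, z=6
After iteration 2: n=1, z=5
After iteration 3: n=1, z=4
After iteration 4: n=1, z=3
After iteration 5: n=1, z=2
After iteration 6: n=1, z=1
After iteration 7: n=1, z=0
z <= 0 now holds, so the loop exits after 7 iterations.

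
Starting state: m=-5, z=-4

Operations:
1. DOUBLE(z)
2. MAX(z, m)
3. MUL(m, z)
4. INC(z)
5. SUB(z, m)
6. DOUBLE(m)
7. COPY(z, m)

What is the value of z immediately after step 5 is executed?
z = -29

Tracing z through execution:
Initial: z = -4
After step 1 (DOUBLE(z)): z = -8
After step 2 (MAX(z, m)): z = -5
After step 3 (MUL(m, z)): z = -5
After step 4 (INC(z)): z = -4
After step 5 (SUB(z, m)): z = -29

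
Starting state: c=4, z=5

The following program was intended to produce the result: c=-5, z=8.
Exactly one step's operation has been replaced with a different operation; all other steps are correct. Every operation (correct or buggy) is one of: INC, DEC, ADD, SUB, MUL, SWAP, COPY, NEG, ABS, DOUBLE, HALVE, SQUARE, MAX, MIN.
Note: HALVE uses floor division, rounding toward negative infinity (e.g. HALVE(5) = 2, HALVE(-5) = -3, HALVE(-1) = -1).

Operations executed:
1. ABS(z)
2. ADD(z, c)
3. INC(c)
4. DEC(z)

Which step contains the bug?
Step 3

Trace with buggy code:
Initial: c=4, z=5
After step 1: c=4, z=5
After step 2: c=4, z=9
After step 3: c=5, z=9
After step 4: c=5, z=8
Actual final c=5, z=8 ≠ expected c=-5, z=8.
Step 3 is the only position where a single-operation replacement can produce the expected result.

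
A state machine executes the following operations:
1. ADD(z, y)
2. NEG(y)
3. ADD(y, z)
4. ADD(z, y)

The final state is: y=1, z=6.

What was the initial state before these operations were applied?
y=4, z=1

Working backwards:
Final state: y=1, z=6
Before step 4 (ADD(z, y)): y=1, z=5
Before step 3 (ADD(y, z)): y=-4, z=5
Before step 2 (NEG(y)): y=4, z=5
Before step 1 (ADD(z, y)): y=4, z=1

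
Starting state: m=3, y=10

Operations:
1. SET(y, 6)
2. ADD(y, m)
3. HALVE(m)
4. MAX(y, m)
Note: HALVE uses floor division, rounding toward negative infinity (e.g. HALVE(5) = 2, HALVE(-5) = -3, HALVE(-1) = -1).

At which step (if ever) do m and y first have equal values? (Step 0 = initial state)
Never

m and y never become equal during execution.

Comparing values at each step:
Initial: m=3, y=10
After step 1: m=3, y=6
After step 2: m=3, y=9
After step 3: m=1, y=9
After step 4: m=1, y=9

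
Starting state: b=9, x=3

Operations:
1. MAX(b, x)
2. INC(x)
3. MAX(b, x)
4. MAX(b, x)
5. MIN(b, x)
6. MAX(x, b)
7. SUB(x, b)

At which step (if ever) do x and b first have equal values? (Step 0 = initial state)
Step 5

x and b first become equal after step 5.

Comparing values at each step:
Initial: x=3, b=9
After step 1: x=3, b=9
After step 2: x=4, b=9
After step 3: x=4, b=9
After step 4: x=4, b=9
After step 5: x=4, b=4 ← equal!
After step 6: x=4, b=4 ← equal!
After step 7: x=0, b=4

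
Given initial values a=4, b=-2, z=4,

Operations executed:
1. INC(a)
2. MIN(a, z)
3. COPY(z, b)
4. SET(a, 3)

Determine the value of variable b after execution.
b = -2

Tracing execution:
Step 1: INC(a) → b = -2
Step 2: MIN(a, z) → b = -2
Step 3: COPY(z, b) → b = -2
Step 4: SET(a, 3) → b = -2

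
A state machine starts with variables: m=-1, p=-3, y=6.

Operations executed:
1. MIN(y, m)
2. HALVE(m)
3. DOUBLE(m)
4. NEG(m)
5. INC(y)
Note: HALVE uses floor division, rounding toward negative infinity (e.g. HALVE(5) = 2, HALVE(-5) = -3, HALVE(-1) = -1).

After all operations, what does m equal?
m = 2

Tracing execution:
Step 1: MIN(y, m) → m = -1
Step 2: HALVE(m) → m = -1
Step 3: DOUBLE(m) → m = -2
Step 4: NEG(m) → m = 2
Step 5: INC(y) → m = 2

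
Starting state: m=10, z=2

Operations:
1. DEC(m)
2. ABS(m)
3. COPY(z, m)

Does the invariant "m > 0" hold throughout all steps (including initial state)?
Yes

The invariant holds at every step.

State at each step:
Initial: m=10, z=2
After step 1: m=9, z=2
After step 2: m=9, z=2
After step 3: m=9, z=9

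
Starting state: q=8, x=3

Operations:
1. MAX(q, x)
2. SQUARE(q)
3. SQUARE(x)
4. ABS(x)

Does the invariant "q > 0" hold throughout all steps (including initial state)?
Yes

The invariant holds at every step.

State at each step:
Initial: q=8, x=3
After step 1: q=8, x=3
After step 2: q=64, x=3
After step 3: q=64, x=9
After step 4: q=64, x=9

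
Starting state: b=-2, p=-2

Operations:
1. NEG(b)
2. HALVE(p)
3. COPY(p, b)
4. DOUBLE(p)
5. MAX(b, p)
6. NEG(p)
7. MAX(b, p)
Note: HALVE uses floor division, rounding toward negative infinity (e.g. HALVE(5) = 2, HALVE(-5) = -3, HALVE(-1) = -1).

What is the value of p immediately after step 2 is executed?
p = -1

Tracing p through execution:
Initial: p = -2
After step 1 (NEG(b)): p = -2
After step 2 (HALVE(p)): p = -1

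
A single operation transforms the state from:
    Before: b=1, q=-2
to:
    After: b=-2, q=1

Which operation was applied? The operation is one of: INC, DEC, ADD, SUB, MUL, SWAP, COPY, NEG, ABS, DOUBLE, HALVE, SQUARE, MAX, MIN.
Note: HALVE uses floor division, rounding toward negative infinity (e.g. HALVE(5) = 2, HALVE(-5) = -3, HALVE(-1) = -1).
SWAP(b, q)

Analyzing the change:
Before: b=1, q=-2
After: b=-2, q=1
Variable b changed from 1 to -2
Variable q changed from -2 to 1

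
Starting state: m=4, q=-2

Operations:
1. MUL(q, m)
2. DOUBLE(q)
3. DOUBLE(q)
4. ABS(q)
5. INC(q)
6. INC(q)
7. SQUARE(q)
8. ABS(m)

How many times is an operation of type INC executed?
2

Counting INC operations:
Step 5: INC(q) ← INC
Step 6: INC(q) ← INC
Total: 2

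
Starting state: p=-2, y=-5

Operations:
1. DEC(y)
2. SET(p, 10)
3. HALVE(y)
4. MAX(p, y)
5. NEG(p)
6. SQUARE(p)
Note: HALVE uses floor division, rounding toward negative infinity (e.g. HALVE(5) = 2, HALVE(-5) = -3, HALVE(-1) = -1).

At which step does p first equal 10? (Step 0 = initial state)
Step 2

Tracing p:
Initial: p = -2
After step 1: p = -2
After step 2: p = 10 ← first occurrence
After step 3: p = 10
After step 4: p = 10
After step 5: p = -10
After step 6: p = 100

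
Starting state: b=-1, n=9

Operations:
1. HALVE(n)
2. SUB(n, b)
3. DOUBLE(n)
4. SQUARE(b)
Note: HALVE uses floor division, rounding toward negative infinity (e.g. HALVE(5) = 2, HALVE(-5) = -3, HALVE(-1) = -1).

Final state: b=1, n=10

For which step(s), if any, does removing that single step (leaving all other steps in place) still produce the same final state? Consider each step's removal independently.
None - removing any single step changes the final result

Testing removal of each single step:
Without step 1: final = b=1, n=20 (different)
Without step 2: final = b=1, n=8 (different)
Without step 3: final = b=1, n=5 (different)
Without step 4: final = b=-1, n=10 (different)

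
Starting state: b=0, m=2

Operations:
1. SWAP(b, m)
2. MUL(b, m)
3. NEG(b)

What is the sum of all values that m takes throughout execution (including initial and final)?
2

Values of m at each step:
Initial: m = 2
After step 1: m = 0
After step 2: m = 0
After step 3: m = 0
Sum = 2 + 0 + 0 + 0 = 2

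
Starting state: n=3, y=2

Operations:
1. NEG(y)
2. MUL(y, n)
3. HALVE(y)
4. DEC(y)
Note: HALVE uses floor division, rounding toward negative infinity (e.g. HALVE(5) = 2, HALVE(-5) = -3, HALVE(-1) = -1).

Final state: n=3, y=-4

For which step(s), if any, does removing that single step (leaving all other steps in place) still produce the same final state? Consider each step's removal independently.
None - removing any single step changes the final result

Testing removal of each single step:
Without step 1: final = n=3, y=2 (different)
Without step 2: final = n=3, y=-2 (different)
Without step 3: final = n=3, y=-7 (different)
Without step 4: final = n=3, y=-3 (different)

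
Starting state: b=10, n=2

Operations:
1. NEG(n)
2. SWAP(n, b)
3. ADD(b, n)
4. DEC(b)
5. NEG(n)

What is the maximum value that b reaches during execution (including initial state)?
10

Values of b at each step:
Initial: b = 10 ← maximum
After step 1: b = 10
After step 2: b = -2
After step 3: b = 8
After step 4: b = 7
After step 5: b = 7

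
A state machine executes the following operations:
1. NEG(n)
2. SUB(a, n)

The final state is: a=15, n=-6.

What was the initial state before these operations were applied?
a=9, n=6

Working backwards:
Final state: a=15, n=-6
Before step 2 (SUB(a, n)): a=9, n=-6
Before step 1 (NEG(n)): a=9, n=6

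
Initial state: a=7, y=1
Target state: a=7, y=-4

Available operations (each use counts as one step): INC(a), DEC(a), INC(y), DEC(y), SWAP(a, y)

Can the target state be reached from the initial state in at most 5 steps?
Yes

Path (5 steps): DEC(y) → DEC(y) → DEC(y) → DEC(y) → DEC(y)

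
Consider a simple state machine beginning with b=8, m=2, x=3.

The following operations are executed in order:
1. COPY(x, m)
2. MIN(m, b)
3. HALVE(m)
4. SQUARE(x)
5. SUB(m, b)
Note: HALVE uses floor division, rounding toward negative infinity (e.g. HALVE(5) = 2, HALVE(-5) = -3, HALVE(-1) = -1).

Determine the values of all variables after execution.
{b: 8, m: -7, x: 4}

Step-by-step execution:
Initial: b=8, m=2, x=3
After step 1 (COPY(x, m)): b=8, m=2, x=2
After step 2 (MIN(m, b)): b=8, m=2, x=2
After step 3 (HALVE(m)): b=8, m=1, x=2
After step 4 (SQUARE(x)): b=8, m=1, x=4
After step 5 (SUB(m, b)): b=8, m=-7, x=4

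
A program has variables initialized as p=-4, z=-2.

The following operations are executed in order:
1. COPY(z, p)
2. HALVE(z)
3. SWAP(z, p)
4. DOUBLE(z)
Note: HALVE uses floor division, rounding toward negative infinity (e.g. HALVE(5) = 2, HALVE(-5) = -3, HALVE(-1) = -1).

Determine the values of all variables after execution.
{p: -2, z: -8}

Step-by-step execution:
Initial: p=-4, z=-2
After step 1 (COPY(z, p)): p=-4, z=-4
After step 2 (HALVE(z)): p=-4, z=-2
After step 3 (SWAP(z, p)): p=-2, z=-4
After step 4 (DOUBLE(z)): p=-2, z=-8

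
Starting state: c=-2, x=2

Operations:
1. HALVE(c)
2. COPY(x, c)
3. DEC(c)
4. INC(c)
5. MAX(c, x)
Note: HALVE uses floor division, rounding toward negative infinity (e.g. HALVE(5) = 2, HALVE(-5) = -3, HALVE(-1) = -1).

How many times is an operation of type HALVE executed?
1

Counting HALVE operations:
Step 1: HALVE(c) ← HALVE
Total: 1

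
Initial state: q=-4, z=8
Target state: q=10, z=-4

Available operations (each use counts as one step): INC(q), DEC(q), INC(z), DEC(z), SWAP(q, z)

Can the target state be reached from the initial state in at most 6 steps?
Yes

Path (3 steps): INC(z) → INC(z) → SWAP(q, z)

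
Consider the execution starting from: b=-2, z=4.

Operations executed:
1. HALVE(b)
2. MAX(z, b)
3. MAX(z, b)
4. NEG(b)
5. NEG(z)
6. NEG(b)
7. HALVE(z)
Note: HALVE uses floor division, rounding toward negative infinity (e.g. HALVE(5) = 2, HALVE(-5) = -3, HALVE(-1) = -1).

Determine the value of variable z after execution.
z = -2

Tracing execution:
Step 1: HALVE(b) → z = 4
Step 2: MAX(z, b) → z = 4
Step 3: MAX(z, b) → z = 4
Step 4: NEG(b) → z = 4
Step 5: NEG(z) → z = -4
Step 6: NEG(b) → z = -4
Step 7: HALVE(z) → z = -2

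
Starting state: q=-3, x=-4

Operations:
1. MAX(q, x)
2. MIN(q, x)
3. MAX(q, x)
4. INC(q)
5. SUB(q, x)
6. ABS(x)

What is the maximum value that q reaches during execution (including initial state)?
1

Values of q at each step:
Initial: q = -3
After step 1: q = -3
After step 2: q = -4
After step 3: q = -4
After step 4: q = -3
After step 5: q = 1 ← maximum
After step 6: q = 1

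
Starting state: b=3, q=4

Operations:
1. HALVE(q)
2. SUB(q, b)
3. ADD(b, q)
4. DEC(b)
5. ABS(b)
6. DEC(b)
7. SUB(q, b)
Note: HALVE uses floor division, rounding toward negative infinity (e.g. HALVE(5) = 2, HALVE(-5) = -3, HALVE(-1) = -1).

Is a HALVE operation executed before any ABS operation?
Yes

First HALVE: step 1
First ABS: step 5
Since 1 < 5, HALVE comes first.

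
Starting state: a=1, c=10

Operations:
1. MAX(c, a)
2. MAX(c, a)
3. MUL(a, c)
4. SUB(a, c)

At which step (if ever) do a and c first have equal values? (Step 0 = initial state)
Step 3

a and c first become equal after step 3.

Comparing values at each step:
Initial: a=1, c=10
After step 1: a=1, c=10
After step 2: a=1, c=10
After step 3: a=10, c=10 ← equal!
After step 4: a=0, c=10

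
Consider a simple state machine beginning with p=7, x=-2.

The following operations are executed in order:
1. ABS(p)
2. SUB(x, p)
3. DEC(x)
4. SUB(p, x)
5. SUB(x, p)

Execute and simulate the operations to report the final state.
{p: 17, x: -27}

Step-by-step execution:
Initial: p=7, x=-2
After step 1 (ABS(p)): p=7, x=-2
After step 2 (SUB(x, p)): p=7, x=-9
After step 3 (DEC(x)): p=7, x=-10
After step 4 (SUB(p, x)): p=17, x=-10
After step 5 (SUB(x, p)): p=17, x=-27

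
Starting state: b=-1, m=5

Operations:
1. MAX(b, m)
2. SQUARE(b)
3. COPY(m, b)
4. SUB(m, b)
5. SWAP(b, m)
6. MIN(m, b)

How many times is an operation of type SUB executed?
1

Counting SUB operations:
Step 4: SUB(m, b) ← SUB
Total: 1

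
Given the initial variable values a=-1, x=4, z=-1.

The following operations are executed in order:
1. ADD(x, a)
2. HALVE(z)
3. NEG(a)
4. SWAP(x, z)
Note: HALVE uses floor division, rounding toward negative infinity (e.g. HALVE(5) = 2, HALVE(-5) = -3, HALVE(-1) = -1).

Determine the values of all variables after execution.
{a: 1, x: -1, z: 3}

Step-by-step execution:
Initial: a=-1, x=4, z=-1
After step 1 (ADD(x, a)): a=-1, x=3, z=-1
After step 2 (HALVE(z)): a=-1, x=3, z=-1
After step 3 (NEG(a)): a=1, x=3, z=-1
After step 4 (SWAP(x, z)): a=1, x=-1, z=3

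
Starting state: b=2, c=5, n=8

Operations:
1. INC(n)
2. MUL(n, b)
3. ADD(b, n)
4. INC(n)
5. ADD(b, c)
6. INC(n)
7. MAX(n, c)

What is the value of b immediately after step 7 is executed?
b = 25

Tracing b through execution:
Initial: b = 2
After step 1 (INC(n)): b = 2
After step 2 (MUL(n, b)): b = 2
After step 3 (ADD(b, n)): b = 20
After step 4 (INC(n)): b = 20
After step 5 (ADD(b, c)): b = 25
After step 6 (INC(n)): b = 25
After step 7 (MAX(n, c)): b = 25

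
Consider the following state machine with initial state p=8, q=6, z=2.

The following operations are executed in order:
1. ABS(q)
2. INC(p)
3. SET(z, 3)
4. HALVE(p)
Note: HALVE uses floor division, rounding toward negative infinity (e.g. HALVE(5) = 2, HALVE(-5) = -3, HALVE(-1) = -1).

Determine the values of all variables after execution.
{p: 4, q: 6, z: 3}

Step-by-step execution:
Initial: p=8, q=6, z=2
After step 1 (ABS(q)): p=8, q=6, z=2
After step 2 (INC(p)): p=9, q=6, z=2
After step 3 (SET(z, 3)): p=9, q=6, z=3
After step 4 (HALVE(p)): p=4, q=6, z=3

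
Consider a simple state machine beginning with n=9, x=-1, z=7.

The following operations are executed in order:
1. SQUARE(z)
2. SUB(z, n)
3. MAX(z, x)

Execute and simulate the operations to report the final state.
{n: 9, x: -1, z: 40}

Step-by-step execution:
Initial: n=9, x=-1, z=7
After step 1 (SQUARE(z)): n=9, x=-1, z=49
After step 2 (SUB(z, n)): n=9, x=-1, z=40
After step 3 (MAX(z, x)): n=9, x=-1, z=40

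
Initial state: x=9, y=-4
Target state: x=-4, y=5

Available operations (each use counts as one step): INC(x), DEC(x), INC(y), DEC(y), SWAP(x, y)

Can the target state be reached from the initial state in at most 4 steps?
No

The target state cannot be reached within 4 steps.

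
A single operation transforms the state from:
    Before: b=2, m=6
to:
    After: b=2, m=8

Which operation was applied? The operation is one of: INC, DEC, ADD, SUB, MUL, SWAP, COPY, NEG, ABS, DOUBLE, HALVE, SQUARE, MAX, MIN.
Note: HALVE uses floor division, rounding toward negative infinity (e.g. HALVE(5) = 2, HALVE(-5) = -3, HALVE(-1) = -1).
ADD(m, b)

Analyzing the change:
Before: b=2, m=6
After: b=2, m=8
Variable m changed from 6 to 8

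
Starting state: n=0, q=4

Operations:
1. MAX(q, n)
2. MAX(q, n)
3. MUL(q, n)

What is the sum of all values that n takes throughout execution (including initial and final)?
0

Values of n at each step:
Initial: n = 0
After step 1: n = 0
After step 2: n = 0
After step 3: n = 0
Sum = 0 + 0 + 0 + 0 = 0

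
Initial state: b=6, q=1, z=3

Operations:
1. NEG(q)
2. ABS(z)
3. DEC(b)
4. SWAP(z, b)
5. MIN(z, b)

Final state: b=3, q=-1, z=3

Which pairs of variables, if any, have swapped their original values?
None

Comparing initial and final values:
q: 1 → -1
z: 3 → 3
b: 6 → 3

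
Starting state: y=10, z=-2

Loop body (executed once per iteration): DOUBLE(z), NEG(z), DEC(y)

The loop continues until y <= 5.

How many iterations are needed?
5

Tracing iterations:
Initial: y=10, z=-2
After iteration 1: y=9, z=4
After iteration 2: y=8, z=-8
After iteration 3: y=7, z=16
After iteration 4: y=6, z=-32
After iteration 5: y=5, z=64
y <= 5 now holds, so the loop exits after 5 iterations.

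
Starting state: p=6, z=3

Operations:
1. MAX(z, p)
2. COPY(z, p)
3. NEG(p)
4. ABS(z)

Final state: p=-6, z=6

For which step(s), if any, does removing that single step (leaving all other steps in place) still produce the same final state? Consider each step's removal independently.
Step(s) 1, 2, 4

Testing removal of each single step:
Without step 1: final = p=-6, z=6 (same)
Without step 2: final = p=-6, z=6 (same)
Without step 3: final = p=6, z=6 (different)
Without step 4: final = p=-6, z=6 (same)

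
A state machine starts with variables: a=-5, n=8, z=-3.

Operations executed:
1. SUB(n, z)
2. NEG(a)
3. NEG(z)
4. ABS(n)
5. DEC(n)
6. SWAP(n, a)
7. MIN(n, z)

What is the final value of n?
n = 3

Tracing execution:
Step 1: SUB(n, z) → n = 11
Step 2: NEG(a) → n = 11
Step 3: NEG(z) → n = 11
Step 4: ABS(n) → n = 11
Step 5: DEC(n) → n = 10
Step 6: SWAP(n, a) → n = 5
Step 7: MIN(n, z) → n = 3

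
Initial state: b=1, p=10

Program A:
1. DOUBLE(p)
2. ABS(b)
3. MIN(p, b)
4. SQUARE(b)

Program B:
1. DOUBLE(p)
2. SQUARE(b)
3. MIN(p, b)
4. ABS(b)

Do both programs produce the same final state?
Yes

Program A final state: b=1, p=1
Program B final state: b=1, p=1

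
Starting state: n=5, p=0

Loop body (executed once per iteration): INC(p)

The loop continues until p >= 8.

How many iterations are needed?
8

Tracing iterations:
Initial: n=5, p=0
After iteration 1: n=5, p=1
After iteration 2: n=5, p=2
After iteration 3: n=5, p=3
After iteration 4: n=5, p=4
After iteration 5: n=5, p=5
After iteration 6: n=5, p=6
After iteration 7: n=5, p=7
After iteration 8: n=5, p=8
p >= 8 now holds, so the loop exits after 8 iterations.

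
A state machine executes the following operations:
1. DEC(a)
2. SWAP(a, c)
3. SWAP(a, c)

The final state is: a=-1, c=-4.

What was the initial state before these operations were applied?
a=0, c=-4

Working backwards:
Final state: a=-1, c=-4
Before step 3 (SWAP(a, c)): a=-4, c=-1
Before step 2 (SWAP(a, c)): a=-1, c=-4
Before step 1 (DEC(a)): a=0, c=-4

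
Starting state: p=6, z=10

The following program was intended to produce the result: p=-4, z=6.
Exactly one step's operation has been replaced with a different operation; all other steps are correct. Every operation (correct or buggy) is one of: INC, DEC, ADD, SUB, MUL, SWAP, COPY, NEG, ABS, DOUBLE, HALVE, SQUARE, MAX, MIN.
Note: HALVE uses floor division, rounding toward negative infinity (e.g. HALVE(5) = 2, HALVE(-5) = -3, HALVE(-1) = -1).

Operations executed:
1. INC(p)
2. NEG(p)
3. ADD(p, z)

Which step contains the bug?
Step 1

Trace with buggy code:
Initial: p=6, z=10
After step 1: p=7, z=10
After step 2: p=-7, z=10
After step 3: p=3, z=10
Actual final p=3, z=10 ≠ expected p=-4, z=6.
Step 1 is the only position where a single-operation replacement can produce the expected result.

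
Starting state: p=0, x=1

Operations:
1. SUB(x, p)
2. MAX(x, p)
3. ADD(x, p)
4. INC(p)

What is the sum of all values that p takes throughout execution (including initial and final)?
1

Values of p at each step:
Initial: p = 0
After step 1: p = 0
After step 2: p = 0
After step 3: p = 0
After step 4: p = 1
Sum = 0 + 0 + 0 + 0 + 1 = 1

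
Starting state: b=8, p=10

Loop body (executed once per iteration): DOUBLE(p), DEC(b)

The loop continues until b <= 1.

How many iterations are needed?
7

Tracing iterations:
Initial: b=8, p=10
After iteration 1: b=7, p=20
After iteration 2: b=6, p=40
After iteration 3: b=5, p=80
After iteration 4: b=4, p=160
After iteration 5: b=3, p=320
After iteration 6: b=2, p=640
After iteration 7: b=1, p=1280
b <= 1 now holds, so the loop exits after 7 iterations.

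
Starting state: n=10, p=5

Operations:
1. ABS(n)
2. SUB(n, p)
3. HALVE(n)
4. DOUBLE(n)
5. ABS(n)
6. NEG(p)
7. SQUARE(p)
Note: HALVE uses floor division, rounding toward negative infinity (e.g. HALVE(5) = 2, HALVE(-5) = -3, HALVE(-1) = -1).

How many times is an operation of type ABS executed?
2

Counting ABS operations:
Step 1: ABS(n) ← ABS
Step 5: ABS(n) ← ABS
Total: 2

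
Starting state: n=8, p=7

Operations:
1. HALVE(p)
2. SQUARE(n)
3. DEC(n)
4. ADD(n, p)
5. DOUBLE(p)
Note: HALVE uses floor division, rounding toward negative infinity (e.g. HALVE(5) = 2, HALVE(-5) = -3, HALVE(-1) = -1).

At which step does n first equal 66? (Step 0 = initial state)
Step 4

Tracing n:
Initial: n = 8
After step 1: n = 8
After step 2: n = 64
After step 3: n = 63
After step 4: n = 66 ← first occurrence
After step 5: n = 66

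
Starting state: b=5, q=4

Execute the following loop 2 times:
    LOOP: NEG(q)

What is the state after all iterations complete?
b=5, q=4

Iteration trace:
Start: b=5, q=4
After iteration 1: b=5, q=-4
After iteration 2: b=5, q=4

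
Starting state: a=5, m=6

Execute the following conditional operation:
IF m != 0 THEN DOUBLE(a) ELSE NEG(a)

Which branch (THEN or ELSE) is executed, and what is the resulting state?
Branch: THEN, Final state: a=10, m=6

Evaluating condition: m != 0
m = 6
Condition is True, so THEN branch executes
After DOUBLE(a): a=10, m=6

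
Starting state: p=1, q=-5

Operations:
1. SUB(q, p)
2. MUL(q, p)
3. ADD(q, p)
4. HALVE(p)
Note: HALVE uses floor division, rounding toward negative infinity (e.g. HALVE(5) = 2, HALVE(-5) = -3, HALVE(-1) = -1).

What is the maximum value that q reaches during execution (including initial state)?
-5

Values of q at each step:
Initial: q = -5 ← maximum
After step 1: q = -6
After step 2: q = -6
After step 3: q = -5
After step 4: q = -5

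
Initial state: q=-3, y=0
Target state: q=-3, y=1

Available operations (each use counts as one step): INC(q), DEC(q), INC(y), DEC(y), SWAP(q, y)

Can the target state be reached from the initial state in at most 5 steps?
Yes

Path (1 step): INC(y)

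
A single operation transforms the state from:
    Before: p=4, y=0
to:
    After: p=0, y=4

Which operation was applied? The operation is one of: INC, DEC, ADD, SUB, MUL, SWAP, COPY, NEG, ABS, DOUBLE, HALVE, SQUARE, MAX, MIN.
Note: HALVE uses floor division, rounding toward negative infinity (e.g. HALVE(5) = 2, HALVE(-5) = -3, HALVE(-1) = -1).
SWAP(y, p)

Analyzing the change:
Before: p=4, y=0
After: p=0, y=4
Variable y changed from 0 to 4
Variable p changed from 4 to 0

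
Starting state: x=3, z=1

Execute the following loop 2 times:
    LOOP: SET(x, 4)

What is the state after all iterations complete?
x=4, z=1

Iteration trace:
Start: x=3, z=1
After iteration 1: x=4, z=1
After iteration 2: x=4, z=1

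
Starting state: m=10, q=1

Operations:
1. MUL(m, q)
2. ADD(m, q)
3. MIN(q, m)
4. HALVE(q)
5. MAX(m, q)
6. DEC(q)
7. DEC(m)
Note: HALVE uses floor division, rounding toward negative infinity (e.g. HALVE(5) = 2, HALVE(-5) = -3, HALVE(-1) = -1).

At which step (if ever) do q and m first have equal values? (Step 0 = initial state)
Never

q and m never become equal during execution.

Comparing values at each step:
Initial: q=1, m=10
After step 1: q=1, m=10
After step 2: q=1, m=11
After step 3: q=1, m=11
After step 4: q=0, m=11
After step 5: q=0, m=11
After step 6: q=-1, m=11
After step 7: q=-1, m=10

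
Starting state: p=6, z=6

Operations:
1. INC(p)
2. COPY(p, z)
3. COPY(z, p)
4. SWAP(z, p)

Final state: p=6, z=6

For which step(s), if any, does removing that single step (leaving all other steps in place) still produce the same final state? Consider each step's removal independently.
Step(s) 1, 3, 4

Testing removal of each single step:
Without step 1: final = p=6, z=6 (same)
Without step 2: final = p=7, z=7 (different)
Without step 3: final = p=6, z=6 (same)
Without step 4: final = p=6, z=6 (same)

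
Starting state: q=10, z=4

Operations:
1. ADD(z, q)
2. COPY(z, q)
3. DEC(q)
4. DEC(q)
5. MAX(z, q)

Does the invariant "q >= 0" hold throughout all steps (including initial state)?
Yes

The invariant holds at every step.

State at each step:
Initial: q=10, z=4
After step 1: q=10, z=14
After step 2: q=10, z=10
After step 3: q=9, z=10
After step 4: q=8, z=10
After step 5: q=8, z=10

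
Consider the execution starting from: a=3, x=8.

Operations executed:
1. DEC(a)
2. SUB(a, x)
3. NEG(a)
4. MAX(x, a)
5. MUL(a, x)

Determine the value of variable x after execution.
x = 8

Tracing execution:
Step 1: DEC(a) → x = 8
Step 2: SUB(a, x) → x = 8
Step 3: NEG(a) → x = 8
Step 4: MAX(x, a) → x = 8
Step 5: MUL(a, x) → x = 8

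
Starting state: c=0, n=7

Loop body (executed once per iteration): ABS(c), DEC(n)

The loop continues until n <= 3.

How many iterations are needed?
4

Tracing iterations:
Initial: c=0, n=7
After iteration 1: c=0, n=6
After iteration 2: c=0, n=5
After iteration 3: c=0, n=4
After iteration 4: c=0, n=3
n <= 3 now holds, so the loop exits after 4 iterations.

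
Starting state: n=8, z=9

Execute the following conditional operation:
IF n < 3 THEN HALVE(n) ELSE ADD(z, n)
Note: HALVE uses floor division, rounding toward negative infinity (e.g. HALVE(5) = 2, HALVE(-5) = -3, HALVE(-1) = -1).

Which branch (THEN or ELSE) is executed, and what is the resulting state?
Branch: ELSE, Final state: n=8, z=17

Evaluating condition: n < 3
n = 8
Condition is False, so ELSE branch executes
After ADD(z, n): n=8, z=17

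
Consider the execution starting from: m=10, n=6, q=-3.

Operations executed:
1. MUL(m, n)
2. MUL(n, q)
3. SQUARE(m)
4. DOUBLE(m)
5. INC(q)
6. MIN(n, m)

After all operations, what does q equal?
q = -2

Tracing execution:
Step 1: MUL(m, n) → q = -3
Step 2: MUL(n, q) → q = -3
Step 3: SQUARE(m) → q = -3
Step 4: DOUBLE(m) → q = -3
Step 5: INC(q) → q = -2
Step 6: MIN(n, m) → q = -2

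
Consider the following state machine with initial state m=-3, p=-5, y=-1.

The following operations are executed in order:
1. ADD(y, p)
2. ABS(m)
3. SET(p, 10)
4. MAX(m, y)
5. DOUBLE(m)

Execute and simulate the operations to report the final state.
{m: 6, p: 10, y: -6}

Step-by-step execution:
Initial: m=-3, p=-5, y=-1
After step 1 (ADD(y, p)): m=-3, p=-5, y=-6
After step 2 (ABS(m)): m=3, p=-5, y=-6
After step 3 (SET(p, 10)): m=3, p=10, y=-6
After step 4 (MAX(m, y)): m=3, p=10, y=-6
After step 5 (DOUBLE(m)): m=6, p=10, y=-6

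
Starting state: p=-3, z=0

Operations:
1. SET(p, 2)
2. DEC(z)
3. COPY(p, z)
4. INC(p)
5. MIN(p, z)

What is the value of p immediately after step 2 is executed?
p = 2

Tracing p through execution:
Initial: p = -3
After step 1 (SET(p, 2)): p = 2
After step 2 (DEC(z)): p = 2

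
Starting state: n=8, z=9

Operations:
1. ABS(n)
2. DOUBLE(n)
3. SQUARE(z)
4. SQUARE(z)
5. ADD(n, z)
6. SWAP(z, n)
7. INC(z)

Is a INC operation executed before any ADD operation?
No

First INC: step 7
First ADD: step 5
Since 7 > 5, ADD comes first.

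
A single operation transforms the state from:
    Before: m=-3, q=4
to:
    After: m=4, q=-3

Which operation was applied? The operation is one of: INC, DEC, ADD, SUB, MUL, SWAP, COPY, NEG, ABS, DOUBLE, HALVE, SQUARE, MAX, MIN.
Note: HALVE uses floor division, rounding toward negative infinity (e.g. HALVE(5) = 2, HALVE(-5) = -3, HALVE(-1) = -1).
SWAP(m, q)

Analyzing the change:
Before: m=-3, q=4
After: m=4, q=-3
Variable m changed from -3 to 4
Variable q changed from 4 to -3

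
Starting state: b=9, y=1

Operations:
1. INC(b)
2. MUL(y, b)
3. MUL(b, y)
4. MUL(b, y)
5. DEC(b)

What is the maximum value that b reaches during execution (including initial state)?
1000

Values of b at each step:
Initial: b = 9
After step 1: b = 10
After step 2: b = 10
After step 3: b = 100
After step 4: b = 1000 ← maximum
After step 5: b = 999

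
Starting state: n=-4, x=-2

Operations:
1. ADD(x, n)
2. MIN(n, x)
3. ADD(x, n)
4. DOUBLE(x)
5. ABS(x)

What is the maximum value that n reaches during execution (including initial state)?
-4

Values of n at each step:
Initial: n = -4 ← maximum
After step 1: n = -4
After step 2: n = -6
After step 3: n = -6
After step 4: n = -6
After step 5: n = -6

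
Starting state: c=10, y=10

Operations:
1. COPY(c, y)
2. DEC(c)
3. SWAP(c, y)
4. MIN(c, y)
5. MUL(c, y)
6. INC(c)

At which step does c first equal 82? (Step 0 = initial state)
Step 6

Tracing c:
Initial: c = 10
After step 1: c = 10
After step 2: c = 9
After step 3: c = 10
After step 4: c = 9
After step 5: c = 81
After step 6: c = 82 ← first occurrence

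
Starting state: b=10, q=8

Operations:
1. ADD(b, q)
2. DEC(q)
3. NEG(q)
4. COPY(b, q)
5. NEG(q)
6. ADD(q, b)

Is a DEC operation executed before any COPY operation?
Yes

First DEC: step 2
First COPY: step 4
Since 2 < 4, DEC comes first.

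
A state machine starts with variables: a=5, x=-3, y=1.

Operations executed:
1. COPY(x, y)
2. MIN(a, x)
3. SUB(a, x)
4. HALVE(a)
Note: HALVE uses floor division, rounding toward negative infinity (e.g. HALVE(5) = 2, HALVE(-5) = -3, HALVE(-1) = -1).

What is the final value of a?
a = 0

Tracing execution:
Step 1: COPY(x, y) → a = 5
Step 2: MIN(a, x) → a = 1
Step 3: SUB(a, x) → a = 0
Step 4: HALVE(a) → a = 0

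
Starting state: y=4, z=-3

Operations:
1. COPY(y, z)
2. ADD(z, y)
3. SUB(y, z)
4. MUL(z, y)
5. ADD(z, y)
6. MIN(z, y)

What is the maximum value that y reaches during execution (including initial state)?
4

Values of y at each step:
Initial: y = 4 ← maximum
After step 1: y = -3
After step 2: y = -3
After step 3: y = 3
After step 4: y = 3
After step 5: y = 3
After step 6: y = 3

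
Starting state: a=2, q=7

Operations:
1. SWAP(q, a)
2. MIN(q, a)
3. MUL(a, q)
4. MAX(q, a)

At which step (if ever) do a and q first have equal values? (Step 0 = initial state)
Step 4

a and q first become equal after step 4.

Comparing values at each step:
Initial: a=2, q=7
After step 1: a=7, q=2
After step 2: a=7, q=2
After step 3: a=14, q=2
After step 4: a=14, q=14 ← equal!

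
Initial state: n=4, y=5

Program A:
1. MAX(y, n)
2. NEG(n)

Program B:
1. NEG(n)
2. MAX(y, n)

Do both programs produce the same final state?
Yes

Program A final state: n=-4, y=5
Program B final state: n=-4, y=5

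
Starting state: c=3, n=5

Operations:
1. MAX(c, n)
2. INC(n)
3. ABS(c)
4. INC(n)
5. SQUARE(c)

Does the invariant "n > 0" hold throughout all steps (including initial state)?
Yes

The invariant holds at every step.

State at each step:
Initial: c=3, n=5
After step 1: c=5, n=5
After step 2: c=5, n=6
After step 3: c=5, n=6
After step 4: c=5, n=7
After step 5: c=25, n=7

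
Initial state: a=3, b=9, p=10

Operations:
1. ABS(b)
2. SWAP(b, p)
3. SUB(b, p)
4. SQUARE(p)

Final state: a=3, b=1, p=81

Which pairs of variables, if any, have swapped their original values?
None

Comparing initial and final values:
b: 9 → 1
p: 10 → 81
a: 3 → 3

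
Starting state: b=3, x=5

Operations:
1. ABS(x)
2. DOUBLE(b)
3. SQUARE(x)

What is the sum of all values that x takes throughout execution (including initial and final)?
40

Values of x at each step:
Initial: x = 5
After step 1: x = 5
After step 2: x = 5
After step 3: x = 25
Sum = 5 + 5 + 5 + 25 = 40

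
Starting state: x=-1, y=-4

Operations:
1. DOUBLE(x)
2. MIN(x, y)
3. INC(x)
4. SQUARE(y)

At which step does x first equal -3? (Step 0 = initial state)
Step 3

Tracing x:
Initial: x = -1
After step 1: x = -2
After step 2: x = -4
After step 3: x = -3 ← first occurrence
After step 4: x = -3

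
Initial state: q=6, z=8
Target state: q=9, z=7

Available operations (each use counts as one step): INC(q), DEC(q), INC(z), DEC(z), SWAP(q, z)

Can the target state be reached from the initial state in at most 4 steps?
Yes

Path (3 steps): INC(q) → INC(z) → SWAP(q, z)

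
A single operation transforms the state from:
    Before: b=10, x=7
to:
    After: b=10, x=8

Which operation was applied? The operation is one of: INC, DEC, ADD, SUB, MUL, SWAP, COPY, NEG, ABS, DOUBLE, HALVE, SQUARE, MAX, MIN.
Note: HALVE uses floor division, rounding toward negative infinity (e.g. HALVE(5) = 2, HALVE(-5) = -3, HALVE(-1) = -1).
INC(x)

Analyzing the change:
Before: b=10, x=7
After: b=10, x=8
Variable x changed from 7 to 8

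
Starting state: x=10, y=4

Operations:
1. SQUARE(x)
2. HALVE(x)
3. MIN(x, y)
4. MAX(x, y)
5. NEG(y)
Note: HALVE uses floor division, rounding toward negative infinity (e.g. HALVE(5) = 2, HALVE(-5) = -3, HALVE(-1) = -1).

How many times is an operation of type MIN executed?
1

Counting MIN operations:
Step 3: MIN(x, y) ← MIN
Total: 1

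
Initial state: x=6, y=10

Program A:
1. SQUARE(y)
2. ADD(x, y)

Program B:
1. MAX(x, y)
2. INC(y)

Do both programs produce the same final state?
No

Program A final state: x=106, y=100
Program B final state: x=10, y=11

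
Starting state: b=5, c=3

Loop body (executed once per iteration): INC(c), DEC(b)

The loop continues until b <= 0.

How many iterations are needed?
5

Tracing iterations:
Initial: b=5, c=3
After iteration 1: b=4, c=4
After iteration 2: b=3, c=5
After iteration 3: b=2, c=6
After iteration 4: b=1, c=7
After iteration 5: b=0, c=8
b <= 0 now holds, so the loop exits after 5 iterations.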